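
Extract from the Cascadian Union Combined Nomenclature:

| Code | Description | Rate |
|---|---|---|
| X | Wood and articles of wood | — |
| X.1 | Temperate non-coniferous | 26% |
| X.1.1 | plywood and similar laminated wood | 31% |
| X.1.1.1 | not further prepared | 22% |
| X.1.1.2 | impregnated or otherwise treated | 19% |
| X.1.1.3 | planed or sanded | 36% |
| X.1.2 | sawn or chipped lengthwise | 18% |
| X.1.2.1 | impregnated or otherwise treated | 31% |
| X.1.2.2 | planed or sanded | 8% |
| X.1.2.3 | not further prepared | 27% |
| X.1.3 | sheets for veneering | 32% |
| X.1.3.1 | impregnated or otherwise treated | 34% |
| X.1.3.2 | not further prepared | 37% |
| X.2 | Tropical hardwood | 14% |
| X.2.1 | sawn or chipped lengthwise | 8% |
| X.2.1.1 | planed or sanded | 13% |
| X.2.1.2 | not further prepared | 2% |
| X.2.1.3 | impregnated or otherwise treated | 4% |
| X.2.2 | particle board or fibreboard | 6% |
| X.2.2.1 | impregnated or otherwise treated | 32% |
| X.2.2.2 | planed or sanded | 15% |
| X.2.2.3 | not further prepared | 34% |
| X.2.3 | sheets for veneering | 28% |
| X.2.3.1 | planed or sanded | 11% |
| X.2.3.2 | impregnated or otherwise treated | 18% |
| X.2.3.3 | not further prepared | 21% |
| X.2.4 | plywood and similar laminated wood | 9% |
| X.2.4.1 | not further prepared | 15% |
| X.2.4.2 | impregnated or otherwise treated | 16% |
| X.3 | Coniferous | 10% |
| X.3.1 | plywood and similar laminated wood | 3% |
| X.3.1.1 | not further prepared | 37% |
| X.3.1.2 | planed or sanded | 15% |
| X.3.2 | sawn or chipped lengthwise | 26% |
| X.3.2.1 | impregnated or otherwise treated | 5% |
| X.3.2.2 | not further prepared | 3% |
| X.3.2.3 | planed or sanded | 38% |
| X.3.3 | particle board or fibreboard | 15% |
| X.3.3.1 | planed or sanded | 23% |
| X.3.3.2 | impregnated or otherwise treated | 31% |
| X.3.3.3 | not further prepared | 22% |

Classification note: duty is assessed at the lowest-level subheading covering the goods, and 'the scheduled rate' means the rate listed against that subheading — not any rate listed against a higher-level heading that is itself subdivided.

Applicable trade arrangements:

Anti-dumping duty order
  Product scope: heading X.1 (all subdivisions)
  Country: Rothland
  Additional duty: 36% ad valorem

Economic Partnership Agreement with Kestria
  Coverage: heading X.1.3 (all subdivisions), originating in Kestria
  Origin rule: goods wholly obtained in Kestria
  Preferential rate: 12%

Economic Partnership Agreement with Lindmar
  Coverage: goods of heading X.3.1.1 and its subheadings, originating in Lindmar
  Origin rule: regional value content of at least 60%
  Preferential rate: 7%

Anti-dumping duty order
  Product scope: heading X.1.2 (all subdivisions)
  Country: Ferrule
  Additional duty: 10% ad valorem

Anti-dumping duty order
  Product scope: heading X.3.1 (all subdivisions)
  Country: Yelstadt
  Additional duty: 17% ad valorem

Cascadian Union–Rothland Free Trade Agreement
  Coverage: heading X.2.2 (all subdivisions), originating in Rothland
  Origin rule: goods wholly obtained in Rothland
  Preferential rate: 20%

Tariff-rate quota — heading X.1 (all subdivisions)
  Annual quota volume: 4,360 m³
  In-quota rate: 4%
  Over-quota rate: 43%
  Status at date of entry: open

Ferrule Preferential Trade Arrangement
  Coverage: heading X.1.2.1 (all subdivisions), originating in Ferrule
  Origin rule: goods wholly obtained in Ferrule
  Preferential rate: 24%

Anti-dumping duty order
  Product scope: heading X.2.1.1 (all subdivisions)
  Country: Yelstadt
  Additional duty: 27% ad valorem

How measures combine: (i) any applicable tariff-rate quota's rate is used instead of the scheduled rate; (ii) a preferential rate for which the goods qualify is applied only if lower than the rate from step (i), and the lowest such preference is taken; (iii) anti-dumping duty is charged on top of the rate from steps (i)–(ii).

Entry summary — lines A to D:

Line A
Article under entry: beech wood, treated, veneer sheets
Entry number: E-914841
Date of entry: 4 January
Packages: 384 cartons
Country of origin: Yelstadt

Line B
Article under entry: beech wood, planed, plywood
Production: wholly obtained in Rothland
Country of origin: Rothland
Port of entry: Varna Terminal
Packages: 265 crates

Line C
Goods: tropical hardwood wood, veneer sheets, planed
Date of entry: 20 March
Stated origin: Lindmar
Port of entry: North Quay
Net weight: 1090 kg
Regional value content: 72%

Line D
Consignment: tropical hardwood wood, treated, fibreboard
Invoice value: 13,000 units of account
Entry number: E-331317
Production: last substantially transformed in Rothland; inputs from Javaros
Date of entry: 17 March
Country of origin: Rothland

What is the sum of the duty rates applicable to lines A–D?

Line A: beech → X.1; veneer sheets → X.1.3; treated → X.1.3.1. Scheduled 34%. quota on X.1 open → in-quota 4%. → 4%.
Line B: beech → X.1; plywood → X.1.1; planed → X.1.1.3. Scheduled 36%. quota on X.1 open → in-quota 4%; Rothland agreement on X.2.2: X.1.1.3 not covered; anti-dumping (Rothland, X.1): +36%; total 4% + 36% = 40%. → 40%.
Line C: tropical hardwood → X.2; veneer sheets → X.2.3; planed → X.2.3.1. Scheduled 11%. Lindmar agreement on X.3.1.1: X.2.3.1 not covered. → 11%.
Line D: tropical hardwood → X.2; fibreboard → X.2.2; treated → X.2.2.1. Scheduled 32%. Rothland agreement on X.2.2: not wholly obtained. → 32%.
Sum: 4% + 40% + 11% + 32% = 87%.

87%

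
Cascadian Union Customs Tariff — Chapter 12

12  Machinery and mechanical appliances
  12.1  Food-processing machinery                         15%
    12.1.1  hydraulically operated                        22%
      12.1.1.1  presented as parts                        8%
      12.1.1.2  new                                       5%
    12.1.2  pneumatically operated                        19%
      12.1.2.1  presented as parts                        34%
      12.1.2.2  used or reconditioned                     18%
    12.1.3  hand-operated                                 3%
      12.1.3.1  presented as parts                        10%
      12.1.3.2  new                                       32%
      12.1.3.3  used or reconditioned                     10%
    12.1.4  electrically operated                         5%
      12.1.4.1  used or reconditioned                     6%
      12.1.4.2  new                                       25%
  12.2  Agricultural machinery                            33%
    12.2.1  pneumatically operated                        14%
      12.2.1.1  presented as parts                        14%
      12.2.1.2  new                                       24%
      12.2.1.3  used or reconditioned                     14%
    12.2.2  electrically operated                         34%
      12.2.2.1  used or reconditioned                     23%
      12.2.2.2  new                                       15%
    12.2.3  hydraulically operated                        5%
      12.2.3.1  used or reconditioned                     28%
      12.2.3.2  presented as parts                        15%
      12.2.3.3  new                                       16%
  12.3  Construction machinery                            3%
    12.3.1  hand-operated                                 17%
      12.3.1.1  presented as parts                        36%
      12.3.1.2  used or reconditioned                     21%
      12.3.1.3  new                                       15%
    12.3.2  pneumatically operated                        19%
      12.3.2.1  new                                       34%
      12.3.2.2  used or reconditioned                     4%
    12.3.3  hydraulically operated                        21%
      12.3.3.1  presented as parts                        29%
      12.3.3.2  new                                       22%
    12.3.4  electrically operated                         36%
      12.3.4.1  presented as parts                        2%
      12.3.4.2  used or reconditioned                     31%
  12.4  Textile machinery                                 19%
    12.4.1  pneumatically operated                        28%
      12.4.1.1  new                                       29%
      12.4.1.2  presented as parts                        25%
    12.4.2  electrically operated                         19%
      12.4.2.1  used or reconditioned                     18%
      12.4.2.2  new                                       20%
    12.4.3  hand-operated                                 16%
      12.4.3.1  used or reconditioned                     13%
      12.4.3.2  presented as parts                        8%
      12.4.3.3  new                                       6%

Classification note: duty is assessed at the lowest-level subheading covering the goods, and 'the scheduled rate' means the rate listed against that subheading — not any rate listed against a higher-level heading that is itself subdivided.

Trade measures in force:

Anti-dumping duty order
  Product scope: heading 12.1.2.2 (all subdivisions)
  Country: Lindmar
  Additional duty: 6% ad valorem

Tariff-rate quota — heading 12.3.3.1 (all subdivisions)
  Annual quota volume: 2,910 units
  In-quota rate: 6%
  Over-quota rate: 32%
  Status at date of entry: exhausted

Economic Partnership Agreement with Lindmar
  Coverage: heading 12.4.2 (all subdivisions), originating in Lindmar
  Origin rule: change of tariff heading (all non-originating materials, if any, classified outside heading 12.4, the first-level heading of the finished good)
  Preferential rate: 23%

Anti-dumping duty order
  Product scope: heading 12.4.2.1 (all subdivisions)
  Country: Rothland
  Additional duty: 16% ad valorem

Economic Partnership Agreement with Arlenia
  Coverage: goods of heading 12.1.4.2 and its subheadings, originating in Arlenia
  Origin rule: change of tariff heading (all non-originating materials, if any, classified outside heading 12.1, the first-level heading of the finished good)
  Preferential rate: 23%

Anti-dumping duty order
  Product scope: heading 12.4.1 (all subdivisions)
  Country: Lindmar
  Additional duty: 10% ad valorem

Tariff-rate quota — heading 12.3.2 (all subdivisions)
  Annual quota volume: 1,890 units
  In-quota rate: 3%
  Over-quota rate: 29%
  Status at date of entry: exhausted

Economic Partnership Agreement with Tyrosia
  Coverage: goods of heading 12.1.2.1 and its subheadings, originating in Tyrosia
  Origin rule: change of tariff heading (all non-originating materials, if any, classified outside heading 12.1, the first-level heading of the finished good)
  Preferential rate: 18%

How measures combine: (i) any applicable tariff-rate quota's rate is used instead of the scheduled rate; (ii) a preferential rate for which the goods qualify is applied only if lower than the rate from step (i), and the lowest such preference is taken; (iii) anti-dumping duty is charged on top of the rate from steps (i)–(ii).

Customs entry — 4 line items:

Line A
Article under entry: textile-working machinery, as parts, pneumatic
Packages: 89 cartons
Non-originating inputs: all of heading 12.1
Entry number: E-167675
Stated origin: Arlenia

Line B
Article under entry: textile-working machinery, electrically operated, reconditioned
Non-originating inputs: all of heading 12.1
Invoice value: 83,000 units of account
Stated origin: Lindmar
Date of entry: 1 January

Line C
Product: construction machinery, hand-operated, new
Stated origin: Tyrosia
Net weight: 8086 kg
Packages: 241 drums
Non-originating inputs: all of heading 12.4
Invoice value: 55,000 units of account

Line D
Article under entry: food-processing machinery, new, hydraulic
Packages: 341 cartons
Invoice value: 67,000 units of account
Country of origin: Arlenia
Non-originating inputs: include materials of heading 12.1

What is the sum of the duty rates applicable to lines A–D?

Line A: textile-working → 12.4; pneumatic → 12.4.1; as parts → 12.4.1.2. Scheduled 25%. Arlenia agreement on 12.1.4.2: 12.4.1.2 not covered. → 25%.
Line B: textile-working → 12.4; electrically operated → 12.4.2; reconditioned → 12.4.2.1. Scheduled 18%. Lindmar agreement on 12.4.2: CTH met → 23% available; preference 23% not lower than 18% → no reduction. → 18%.
Line C: construction → 12.3; hand-operated → 12.3.1; new → 12.3.1.3. Scheduled 15%. Tyrosia agreement on 12.1.2.1: 12.3.1.3 not covered. → 15%.
Line D: food-processing → 12.1; hydraulic → 12.1.1; new → 12.1.1.2. Scheduled 5%. Arlenia agreement on 12.1.4.2: 12.1.1.2 not covered. → 5%.
Sum: 25% + 18% + 15% + 5% = 63%.

63%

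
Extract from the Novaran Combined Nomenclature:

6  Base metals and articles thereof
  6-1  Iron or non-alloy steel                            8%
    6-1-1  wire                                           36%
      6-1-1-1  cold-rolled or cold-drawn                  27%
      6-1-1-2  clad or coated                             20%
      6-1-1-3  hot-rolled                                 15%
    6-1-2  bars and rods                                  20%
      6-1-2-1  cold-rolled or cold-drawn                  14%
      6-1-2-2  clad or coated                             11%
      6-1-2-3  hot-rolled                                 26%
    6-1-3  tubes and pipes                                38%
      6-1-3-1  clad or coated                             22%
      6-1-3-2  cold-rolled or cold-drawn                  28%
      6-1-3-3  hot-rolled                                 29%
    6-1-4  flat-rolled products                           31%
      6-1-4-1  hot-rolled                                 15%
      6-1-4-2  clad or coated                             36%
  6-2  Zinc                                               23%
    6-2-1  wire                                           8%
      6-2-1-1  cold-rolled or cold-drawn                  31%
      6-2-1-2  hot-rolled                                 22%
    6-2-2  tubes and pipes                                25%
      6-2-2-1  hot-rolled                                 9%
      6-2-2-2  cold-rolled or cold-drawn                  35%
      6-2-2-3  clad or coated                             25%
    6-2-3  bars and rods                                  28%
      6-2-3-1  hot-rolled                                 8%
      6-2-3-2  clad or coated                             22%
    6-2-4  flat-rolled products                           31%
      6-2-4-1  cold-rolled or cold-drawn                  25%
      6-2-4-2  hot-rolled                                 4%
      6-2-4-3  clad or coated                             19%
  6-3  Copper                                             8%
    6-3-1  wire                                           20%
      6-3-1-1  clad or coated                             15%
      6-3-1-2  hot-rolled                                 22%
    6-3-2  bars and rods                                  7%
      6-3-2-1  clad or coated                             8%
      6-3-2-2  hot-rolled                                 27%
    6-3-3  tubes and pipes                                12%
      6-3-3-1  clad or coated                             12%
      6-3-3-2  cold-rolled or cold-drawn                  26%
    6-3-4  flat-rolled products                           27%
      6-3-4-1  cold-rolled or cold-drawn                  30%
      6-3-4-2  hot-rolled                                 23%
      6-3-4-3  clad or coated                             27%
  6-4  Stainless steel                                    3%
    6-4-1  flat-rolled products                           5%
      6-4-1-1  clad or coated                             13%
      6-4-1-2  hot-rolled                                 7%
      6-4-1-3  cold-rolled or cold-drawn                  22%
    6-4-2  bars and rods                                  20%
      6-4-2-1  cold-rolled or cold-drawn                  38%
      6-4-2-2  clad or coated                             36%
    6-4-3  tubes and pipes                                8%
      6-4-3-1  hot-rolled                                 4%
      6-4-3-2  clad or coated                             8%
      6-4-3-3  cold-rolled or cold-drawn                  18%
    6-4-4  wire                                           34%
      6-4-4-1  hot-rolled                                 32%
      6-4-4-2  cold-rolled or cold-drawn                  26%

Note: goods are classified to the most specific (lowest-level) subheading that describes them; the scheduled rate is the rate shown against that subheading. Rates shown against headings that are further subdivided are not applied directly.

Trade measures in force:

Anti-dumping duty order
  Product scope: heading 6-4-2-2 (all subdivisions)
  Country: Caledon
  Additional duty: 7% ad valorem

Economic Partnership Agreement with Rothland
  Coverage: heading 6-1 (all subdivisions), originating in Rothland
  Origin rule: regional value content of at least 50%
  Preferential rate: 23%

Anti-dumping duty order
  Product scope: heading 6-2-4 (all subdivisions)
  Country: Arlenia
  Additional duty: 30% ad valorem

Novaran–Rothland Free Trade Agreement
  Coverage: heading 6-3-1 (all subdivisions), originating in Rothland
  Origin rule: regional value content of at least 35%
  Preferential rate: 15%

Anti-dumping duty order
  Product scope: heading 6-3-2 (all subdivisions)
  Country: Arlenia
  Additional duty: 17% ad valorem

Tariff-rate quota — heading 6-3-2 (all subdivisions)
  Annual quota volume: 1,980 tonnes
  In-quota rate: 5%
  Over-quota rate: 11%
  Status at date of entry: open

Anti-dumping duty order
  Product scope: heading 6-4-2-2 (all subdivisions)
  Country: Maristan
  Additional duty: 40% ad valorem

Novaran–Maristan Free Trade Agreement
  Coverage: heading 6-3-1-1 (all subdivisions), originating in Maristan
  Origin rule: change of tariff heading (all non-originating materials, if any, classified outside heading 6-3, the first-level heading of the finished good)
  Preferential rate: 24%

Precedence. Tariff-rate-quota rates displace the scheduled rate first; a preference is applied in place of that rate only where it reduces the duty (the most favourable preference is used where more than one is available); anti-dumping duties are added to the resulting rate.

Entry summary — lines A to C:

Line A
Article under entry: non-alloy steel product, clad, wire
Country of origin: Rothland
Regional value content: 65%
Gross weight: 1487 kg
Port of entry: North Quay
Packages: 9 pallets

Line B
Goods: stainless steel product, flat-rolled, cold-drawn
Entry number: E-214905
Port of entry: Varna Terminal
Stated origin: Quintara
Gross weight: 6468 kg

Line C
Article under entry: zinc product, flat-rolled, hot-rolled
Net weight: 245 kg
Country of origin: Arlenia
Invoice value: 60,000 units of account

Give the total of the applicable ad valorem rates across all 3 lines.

76%

Line A: non-alloy steel → 6-1; wire → 6-1-1; clad → 6-1-1-2. Scheduled 20%. Rothland agreement on 6-1: RVC ≥ 50% → 23% available; Rothland agreement on 6-3-1: 6-1-1-2 not covered; preference 23% not lower than 20% → no reduction. → 20%.
Line B: stainless steel → 6-4; flat-rolled → 6-4-1; cold-drawn → 6-4-1-3. Scheduled 22%. No special measure applies. → 22%.
Line C: zinc → 6-2; flat-rolled → 6-2-4; hot-rolled → 6-2-4-2. Scheduled 4%. anti-dumping (Arlenia, 6-2-4): +30%; total 4% + 30% = 34%. → 34%.
Sum: 20% + 22% + 34% = 76%.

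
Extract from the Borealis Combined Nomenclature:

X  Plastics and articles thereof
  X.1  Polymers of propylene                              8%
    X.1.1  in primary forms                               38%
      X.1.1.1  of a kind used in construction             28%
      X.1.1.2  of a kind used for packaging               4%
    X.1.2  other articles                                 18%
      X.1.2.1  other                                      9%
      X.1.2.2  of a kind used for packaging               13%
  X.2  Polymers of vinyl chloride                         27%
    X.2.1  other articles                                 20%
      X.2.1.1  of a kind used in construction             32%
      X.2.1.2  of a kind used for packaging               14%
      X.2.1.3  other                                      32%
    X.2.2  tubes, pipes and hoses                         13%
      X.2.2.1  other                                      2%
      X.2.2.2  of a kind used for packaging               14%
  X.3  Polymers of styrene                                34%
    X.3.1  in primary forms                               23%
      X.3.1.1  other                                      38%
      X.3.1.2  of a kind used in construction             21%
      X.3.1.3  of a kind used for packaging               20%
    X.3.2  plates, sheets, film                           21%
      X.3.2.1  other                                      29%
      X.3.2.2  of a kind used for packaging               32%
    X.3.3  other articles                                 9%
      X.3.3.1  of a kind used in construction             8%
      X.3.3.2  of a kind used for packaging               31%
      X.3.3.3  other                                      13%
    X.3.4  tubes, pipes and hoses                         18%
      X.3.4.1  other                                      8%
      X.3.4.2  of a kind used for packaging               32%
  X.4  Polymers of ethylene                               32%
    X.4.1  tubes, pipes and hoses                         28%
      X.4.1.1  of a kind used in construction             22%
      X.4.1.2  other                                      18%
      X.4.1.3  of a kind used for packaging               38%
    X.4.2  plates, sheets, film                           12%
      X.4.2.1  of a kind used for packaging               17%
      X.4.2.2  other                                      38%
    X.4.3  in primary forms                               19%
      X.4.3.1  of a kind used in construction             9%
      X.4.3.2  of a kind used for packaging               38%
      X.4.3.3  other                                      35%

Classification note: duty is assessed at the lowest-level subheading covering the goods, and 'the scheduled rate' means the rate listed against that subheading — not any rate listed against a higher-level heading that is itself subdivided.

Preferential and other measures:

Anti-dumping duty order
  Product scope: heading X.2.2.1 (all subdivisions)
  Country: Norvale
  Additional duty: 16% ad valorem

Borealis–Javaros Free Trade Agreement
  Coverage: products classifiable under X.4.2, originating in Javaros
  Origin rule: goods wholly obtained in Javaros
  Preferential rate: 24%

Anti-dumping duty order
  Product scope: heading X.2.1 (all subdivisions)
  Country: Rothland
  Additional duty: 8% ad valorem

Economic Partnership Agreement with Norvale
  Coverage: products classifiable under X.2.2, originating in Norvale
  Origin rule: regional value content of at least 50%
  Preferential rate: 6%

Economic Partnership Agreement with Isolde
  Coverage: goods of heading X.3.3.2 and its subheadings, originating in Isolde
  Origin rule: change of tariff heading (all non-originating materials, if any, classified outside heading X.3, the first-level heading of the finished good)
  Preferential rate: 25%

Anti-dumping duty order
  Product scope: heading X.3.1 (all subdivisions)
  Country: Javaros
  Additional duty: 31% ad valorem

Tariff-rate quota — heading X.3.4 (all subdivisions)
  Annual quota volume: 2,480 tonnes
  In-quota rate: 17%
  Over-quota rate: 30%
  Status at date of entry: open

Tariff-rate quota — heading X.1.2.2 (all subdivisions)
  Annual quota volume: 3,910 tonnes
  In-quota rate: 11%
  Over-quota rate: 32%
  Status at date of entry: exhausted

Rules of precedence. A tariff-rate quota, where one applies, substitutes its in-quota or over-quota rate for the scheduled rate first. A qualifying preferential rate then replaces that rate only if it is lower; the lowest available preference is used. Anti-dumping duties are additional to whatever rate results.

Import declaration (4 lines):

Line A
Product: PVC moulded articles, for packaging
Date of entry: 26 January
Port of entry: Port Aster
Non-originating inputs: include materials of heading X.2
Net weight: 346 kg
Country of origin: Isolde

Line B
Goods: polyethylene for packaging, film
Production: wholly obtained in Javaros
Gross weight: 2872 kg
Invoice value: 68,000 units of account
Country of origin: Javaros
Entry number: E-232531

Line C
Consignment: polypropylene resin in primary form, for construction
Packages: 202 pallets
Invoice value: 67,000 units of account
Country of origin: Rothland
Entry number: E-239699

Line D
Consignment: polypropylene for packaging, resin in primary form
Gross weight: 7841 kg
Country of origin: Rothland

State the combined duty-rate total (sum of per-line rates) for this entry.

63%

Line A: PVC → X.2; moulded articles → X.2.1; for packaging → X.2.1.2. Scheduled 14%. Isolde agreement on X.3.3.2: X.2.1.2 not covered. → 14%.
Line B: polyethylene → X.4; film → X.4.2; for packaging → X.4.2.1. Scheduled 17%. Javaros agreement on X.4.2: wholly obtained → 24% available; preference 24% not lower than 17% → no reduction. → 17%.
Line C: polypropylene → X.1; resin in primary form → X.1.1; for construction → X.1.1.1. Scheduled 28%. No special measure applies. → 28%.
Line D: polypropylene → X.1; resin in primary form → X.1.1; for packaging → X.1.1.2. Scheduled 4%. No special measure applies. → 4%.
Sum: 14% + 17% + 28% + 4% = 63%.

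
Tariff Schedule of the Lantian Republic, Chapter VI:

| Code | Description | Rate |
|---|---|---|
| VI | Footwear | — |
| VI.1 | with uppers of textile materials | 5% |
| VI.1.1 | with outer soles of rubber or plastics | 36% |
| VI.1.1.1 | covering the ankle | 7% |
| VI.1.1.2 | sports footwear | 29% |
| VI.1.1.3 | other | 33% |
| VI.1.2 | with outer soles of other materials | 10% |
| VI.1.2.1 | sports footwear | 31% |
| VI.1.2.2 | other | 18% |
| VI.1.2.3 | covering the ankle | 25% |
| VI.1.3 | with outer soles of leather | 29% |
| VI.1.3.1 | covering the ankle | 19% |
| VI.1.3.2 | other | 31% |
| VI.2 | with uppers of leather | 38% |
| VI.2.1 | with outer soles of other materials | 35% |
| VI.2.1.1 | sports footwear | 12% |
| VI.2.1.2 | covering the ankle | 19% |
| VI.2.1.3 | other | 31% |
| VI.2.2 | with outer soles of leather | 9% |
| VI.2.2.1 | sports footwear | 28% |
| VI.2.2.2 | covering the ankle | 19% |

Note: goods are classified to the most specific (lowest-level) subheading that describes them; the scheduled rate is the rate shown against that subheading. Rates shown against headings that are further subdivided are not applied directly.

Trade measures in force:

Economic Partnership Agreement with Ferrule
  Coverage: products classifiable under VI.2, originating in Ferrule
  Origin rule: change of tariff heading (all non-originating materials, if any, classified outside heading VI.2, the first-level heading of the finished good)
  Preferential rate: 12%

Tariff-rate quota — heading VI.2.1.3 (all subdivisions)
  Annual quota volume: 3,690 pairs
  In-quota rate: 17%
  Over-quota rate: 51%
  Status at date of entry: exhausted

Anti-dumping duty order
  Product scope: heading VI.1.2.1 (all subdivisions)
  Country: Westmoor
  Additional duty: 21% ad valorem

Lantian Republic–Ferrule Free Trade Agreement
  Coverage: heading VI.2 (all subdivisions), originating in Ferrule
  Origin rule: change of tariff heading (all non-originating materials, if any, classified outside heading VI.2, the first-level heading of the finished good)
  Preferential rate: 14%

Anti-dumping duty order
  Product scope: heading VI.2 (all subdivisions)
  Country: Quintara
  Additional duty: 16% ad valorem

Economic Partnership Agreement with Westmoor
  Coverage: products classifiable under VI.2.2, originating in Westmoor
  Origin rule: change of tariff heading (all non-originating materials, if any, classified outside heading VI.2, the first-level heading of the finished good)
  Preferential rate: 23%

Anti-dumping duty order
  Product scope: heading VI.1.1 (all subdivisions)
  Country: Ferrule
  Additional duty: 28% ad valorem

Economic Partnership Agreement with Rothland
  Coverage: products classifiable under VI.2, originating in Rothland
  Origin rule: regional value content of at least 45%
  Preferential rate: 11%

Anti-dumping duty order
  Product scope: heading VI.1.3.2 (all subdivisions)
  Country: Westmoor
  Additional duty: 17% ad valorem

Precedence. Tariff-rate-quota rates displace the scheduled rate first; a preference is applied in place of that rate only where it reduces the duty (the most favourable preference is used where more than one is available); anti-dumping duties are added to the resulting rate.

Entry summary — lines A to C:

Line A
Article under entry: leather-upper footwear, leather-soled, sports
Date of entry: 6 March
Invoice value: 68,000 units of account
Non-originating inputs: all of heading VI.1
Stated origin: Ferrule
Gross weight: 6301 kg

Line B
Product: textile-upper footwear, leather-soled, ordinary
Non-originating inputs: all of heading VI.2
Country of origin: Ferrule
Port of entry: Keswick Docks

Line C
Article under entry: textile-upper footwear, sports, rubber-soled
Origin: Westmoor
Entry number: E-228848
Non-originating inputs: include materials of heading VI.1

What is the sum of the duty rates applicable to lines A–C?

Line A: leather-upper → VI.2; leather-soled → VI.2.2; sports → VI.2.2.1. Scheduled 28%. Ferrule agreement on VI.2: CTH met → 12% available; Ferrule agreement on VI.2: CTH met → 14% available; preferential 12%. → 12%.
Line B: textile-upper → VI.1; leather-soled → VI.1.3; ordinary → VI.1.3.2. Scheduled 31%. Ferrule agreement on VI.2: VI.1.3.2 not covered; Ferrule agreement on VI.2: VI.1.3.2 not covered. → 31%.
Line C: textile-upper → VI.1; rubber-soled → VI.1.1; sports → VI.1.1.2. Scheduled 29%. Westmoor agreement on VI.2.2: VI.1.1.2 not covered. → 29%.
Sum: 12% + 31% + 29% = 72%.

72%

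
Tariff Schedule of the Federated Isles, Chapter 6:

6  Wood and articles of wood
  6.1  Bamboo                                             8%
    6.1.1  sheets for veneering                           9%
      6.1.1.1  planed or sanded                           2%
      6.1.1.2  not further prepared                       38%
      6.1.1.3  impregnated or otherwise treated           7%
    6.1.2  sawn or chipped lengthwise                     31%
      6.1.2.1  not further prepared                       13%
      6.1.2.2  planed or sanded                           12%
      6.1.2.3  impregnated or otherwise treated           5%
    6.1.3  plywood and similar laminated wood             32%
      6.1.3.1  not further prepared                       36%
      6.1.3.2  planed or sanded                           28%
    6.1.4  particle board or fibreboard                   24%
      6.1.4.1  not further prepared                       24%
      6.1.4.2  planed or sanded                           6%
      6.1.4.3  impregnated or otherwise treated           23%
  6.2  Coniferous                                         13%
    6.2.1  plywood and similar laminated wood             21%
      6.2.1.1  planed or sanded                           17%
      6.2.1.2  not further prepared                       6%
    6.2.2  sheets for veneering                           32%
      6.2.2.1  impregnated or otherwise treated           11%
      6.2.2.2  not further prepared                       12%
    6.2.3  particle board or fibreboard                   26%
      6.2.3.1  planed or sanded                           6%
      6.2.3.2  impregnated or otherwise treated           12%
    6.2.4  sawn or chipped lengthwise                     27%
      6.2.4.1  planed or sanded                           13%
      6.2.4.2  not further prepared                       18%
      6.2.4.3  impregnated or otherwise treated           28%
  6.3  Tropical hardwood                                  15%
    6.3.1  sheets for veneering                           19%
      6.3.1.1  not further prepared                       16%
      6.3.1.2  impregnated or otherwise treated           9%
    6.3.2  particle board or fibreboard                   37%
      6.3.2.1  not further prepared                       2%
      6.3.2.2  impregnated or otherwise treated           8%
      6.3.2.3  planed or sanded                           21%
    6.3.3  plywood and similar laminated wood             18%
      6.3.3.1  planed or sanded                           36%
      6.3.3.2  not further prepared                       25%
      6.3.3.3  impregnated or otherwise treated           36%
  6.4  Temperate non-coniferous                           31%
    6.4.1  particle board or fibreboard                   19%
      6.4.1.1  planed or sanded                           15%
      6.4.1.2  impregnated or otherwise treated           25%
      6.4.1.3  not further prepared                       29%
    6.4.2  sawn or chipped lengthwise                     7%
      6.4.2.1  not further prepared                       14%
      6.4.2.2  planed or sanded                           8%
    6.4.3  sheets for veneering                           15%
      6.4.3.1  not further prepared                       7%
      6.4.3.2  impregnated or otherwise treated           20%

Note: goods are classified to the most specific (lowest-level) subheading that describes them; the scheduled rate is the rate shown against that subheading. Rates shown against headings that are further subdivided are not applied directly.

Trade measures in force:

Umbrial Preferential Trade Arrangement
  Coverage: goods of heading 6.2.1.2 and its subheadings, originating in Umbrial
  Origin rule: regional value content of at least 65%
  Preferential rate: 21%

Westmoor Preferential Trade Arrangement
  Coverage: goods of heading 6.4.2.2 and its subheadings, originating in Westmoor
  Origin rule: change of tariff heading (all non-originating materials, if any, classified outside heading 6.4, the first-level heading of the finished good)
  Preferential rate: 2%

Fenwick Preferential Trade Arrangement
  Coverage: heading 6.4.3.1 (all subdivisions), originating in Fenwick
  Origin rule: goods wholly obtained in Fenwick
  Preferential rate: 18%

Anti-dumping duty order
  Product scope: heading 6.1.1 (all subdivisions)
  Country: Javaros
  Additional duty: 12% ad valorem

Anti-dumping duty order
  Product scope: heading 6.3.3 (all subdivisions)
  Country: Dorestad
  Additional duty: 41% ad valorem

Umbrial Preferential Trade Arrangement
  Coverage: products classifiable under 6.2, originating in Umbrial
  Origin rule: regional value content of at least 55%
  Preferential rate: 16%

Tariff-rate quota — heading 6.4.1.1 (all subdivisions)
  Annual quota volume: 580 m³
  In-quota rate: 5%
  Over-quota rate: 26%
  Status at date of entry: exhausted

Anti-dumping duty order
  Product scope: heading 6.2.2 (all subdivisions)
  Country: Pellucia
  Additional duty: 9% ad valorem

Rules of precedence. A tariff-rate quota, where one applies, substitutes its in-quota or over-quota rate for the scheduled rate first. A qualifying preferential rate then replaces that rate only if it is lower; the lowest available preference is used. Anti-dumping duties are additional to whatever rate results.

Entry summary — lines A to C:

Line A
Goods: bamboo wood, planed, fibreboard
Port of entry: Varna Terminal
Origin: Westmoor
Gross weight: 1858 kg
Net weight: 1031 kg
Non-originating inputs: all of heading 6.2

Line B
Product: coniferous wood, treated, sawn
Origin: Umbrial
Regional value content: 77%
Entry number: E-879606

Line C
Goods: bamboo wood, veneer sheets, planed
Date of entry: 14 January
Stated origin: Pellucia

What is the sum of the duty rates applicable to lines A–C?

Line A: bamboo → 6.1; fibreboard → 6.1.4; planed → 6.1.4.2. Scheduled 6%. Westmoor agreement on 6.4.2.2: 6.1.4.2 not covered. → 6%.
Line B: coniferous → 6.2; sawn → 6.2.4; treated → 6.2.4.3. Scheduled 28%. Umbrial agreement on 6.2.1.2: 6.2.4.3 not covered; Umbrial agreement on 6.2: RVC ≥ 55% → 16% available; preferential 16%. → 16%.
Line C: bamboo → 6.1; veneer sheets → 6.1.1; planed → 6.1.1.1. Scheduled 2%. No special measure applies. → 2%.
Sum: 6% + 16% + 2% = 24%.

24%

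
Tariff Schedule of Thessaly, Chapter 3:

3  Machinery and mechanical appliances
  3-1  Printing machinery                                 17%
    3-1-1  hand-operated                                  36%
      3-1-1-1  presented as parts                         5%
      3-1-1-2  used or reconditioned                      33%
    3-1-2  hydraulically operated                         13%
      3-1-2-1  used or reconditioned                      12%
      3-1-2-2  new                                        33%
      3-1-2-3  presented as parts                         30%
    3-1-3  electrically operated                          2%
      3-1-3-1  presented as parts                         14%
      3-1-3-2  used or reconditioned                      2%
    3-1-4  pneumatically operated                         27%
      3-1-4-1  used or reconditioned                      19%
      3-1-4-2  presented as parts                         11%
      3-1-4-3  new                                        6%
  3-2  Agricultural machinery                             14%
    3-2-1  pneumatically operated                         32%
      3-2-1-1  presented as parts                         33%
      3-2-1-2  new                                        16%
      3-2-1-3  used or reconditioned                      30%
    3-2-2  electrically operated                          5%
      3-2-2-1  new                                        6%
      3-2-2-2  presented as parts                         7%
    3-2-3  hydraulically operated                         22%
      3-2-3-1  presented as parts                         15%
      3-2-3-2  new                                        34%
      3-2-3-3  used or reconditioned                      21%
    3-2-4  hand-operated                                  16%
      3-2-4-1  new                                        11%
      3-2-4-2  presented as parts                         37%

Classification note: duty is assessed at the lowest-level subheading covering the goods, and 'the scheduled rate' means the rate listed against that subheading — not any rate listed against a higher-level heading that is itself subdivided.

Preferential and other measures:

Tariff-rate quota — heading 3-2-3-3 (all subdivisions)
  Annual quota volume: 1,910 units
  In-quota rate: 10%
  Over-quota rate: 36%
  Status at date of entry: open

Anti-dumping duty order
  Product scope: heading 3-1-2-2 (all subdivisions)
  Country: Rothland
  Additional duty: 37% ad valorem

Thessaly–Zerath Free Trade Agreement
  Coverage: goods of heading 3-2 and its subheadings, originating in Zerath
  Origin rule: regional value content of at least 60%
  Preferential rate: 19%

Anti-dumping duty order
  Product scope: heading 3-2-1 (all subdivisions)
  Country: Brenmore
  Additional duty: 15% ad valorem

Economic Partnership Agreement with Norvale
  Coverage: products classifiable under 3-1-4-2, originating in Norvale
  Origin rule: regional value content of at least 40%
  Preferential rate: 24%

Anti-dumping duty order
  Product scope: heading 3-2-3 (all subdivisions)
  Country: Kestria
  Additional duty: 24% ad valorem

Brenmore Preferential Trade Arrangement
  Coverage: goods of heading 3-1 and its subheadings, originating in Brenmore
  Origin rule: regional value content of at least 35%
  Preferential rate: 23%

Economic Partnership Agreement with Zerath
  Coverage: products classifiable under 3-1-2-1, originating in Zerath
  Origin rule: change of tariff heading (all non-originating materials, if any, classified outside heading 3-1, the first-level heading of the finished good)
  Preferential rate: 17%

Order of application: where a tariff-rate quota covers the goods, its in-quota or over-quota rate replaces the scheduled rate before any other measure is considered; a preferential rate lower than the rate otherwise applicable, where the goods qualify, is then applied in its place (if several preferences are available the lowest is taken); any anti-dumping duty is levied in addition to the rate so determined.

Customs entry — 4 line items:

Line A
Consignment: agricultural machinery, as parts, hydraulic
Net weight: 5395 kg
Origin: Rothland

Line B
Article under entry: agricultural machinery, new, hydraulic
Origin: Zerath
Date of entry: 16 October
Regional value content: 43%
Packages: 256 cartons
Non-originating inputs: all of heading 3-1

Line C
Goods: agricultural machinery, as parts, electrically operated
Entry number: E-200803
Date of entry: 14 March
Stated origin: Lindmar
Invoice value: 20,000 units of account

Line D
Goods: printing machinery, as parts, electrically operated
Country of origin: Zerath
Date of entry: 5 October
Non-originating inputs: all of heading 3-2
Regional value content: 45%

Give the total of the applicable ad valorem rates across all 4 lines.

Line A: agricultural → 3-2; hydraulic → 3-2-3; as parts → 3-2-3-1. Scheduled 15%. No special measure applies. → 15%.
Line B: agricultural → 3-2; hydraulic → 3-2-3; new → 3-2-3-2. Scheduled 34%. Zerath agreement on 3-2: RVC < 60%; Zerath agreement on 3-1-2-1: 3-2-3-2 not covered. → 34%.
Line C: agricultural → 3-2; electrically operated → 3-2-2; as parts → 3-2-2-2. Scheduled 7%. No special measure applies. → 7%.
Line D: printing → 3-1; electrically operated → 3-1-3; as parts → 3-1-3-1. Scheduled 14%. Zerath agreement on 3-2: 3-1-3-1 not covered; Zerath agreement on 3-1-2-1: 3-1-3-1 not covered. → 14%.
Sum: 15% + 34% + 7% + 14% = 70%.

70%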